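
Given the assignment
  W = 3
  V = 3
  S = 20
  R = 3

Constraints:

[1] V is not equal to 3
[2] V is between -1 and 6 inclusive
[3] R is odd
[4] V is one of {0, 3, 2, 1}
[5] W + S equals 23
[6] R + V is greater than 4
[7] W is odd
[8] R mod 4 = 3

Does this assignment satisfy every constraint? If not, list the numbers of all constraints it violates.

Violated: 1.

[1] V = 3, but 3 is required to differ  FAIL
[2] V = 3 lies in [-1, 6]  OK
[3] R = 3 is odd  OK
[4] V = 3 is in {0, 3, 2, 1}  OK
[5] W + S = 3 + 20 = 23  OK
[6] R + V = 3 + 3 = 6; 6 > 4  OK
[7] W = 3 is odd  OK
[8] 3 mod 4 = 3  OK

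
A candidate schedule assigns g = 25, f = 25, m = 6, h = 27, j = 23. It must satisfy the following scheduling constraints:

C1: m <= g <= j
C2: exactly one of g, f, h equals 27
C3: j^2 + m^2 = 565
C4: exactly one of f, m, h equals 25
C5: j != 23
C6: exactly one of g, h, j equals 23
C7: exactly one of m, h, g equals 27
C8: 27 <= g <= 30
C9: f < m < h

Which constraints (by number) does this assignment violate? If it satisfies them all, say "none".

The assignment fails constraints 1, 5, 8, 9.

C1: values 6, 25, 23; g = 25 is not <= j = 23 — does not hold.
C2: g=25, f=25, h=27; 1 of them equals 27 — holds.
C3: j^2 + m^2 = 23^2 + 6^2 = 529 + 36 = 565 — holds.
C4: f=25, m=6, h=27; 1 of them equals 25 — holds.
C5: j = 23, but 23 is required to differ — does not hold.
C6: g=25, h=27, j=23; 1 of them equals 23 — holds.
C7: m=6, h=27, g=25; 1 of them equals 27 — holds.
C8: g = 25 is outside [27, 30] — does not hold.
C9: values 25, 6, 27; f = 25 is not < m = 6 — does not hold.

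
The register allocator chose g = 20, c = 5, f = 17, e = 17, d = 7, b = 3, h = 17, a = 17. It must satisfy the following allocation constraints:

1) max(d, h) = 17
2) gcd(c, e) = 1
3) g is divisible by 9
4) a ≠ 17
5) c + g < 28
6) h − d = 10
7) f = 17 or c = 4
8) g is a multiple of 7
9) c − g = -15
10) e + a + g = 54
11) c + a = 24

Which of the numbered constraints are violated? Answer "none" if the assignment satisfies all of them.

1) max(7, 17) = 17 — holds.
2) gcd(5, 17) = 1 — holds.
3) 20 = 9×2 + 2, so 9 does not divide 20 — fails.
4) a = 17, but 17 is required to differ — fails.
5) c + g = 5 + 20 = 25; 25 < 28 — holds.
6) h − d = 17 − 7 = 10 — holds.
7) f = 17 = 17 (first disjunct) — holds.
8) 20 = 7×2 + 6, so 7 does not divide 20 — fails.
9) c − g = 5 − 20 = -15 — holds.
10) e + a + g = 17 + 17 + 20 = 54 — holds.
11) c + a = 5 + 17 = 22, not 24 — fails.

Constraints 3, 4, 8, 11 do not hold.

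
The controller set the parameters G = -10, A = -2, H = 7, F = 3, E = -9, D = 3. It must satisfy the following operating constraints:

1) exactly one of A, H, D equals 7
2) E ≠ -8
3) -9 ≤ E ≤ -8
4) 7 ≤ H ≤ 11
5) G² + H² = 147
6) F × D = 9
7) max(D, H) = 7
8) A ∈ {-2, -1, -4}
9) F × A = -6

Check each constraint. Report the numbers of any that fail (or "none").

Constraint 5 is violated.

1) A=-2, H=7, D=3; 1 of them equals 7  holds
2) E = -9, and -9 ≠ -8  holds
3) E = -9 lies in [-9, -8]  holds
4) H = 7 lies in [7, 11]  holds
5) G² + H² = (-10)² + 7² = 100 + 49 = 149, not 147  fails
6) F × D = 3 × 3 = 9  holds
7) max(3, 7) = 7  holds
8) A = -2 is in {-2, -1, -4}  holds
9) F × A = 3 × (-2) = -6  holds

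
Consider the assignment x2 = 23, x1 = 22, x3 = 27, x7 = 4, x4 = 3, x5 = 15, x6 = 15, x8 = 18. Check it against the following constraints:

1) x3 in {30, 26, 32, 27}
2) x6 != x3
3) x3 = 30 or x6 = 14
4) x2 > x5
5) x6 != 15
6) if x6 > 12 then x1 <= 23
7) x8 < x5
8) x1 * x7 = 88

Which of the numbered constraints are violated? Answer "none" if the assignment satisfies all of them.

1) x3 = 27 is in {30, 26, 32, 27} — OK.
2) x6 = 15, x3 = 27; distinct — OK.
3) x3 = 27 ≠ 30 and x6 = 15 ≠ 14; both disjuncts false — violated.
4) x2 = 23, x5 = 15; 23 > 15 — OK.
5) x6 = 15, but 15 is required to differ — violated.
6) x6 = 15 > 12, so we need x1 ≤ 23; x1 = 22 ≤ 23 — OK.
7) x8 = 18, x5 = 15; 18 ≥ 15 (want <) — violated.
8) x1 * x7 = 22 * 4 = 88 — OK.

Constraints 3, 5, and 7 do not hold.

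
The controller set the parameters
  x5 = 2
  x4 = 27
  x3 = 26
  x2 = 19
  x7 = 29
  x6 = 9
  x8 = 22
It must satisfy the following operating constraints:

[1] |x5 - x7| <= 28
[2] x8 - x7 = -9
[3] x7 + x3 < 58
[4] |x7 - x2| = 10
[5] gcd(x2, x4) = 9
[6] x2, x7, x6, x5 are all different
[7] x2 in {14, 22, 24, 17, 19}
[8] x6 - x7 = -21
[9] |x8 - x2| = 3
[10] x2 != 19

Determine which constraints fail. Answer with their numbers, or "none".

Constraints 2, 5, 8, and 10 do not hold.

[1] |2 - 29| = 27; 27 ≤ 28 — holds.
[2] x8 - x7 = 22 - 29 = -7, not -9 — does not hold.
[3] x7 + x3 = 29 + 26 = 55; 55 < 58 — holds.
[4] |29 - 19| = 10 — holds.
[5] gcd(19, 27) = 1, not 9 — does not hold.
[6] values 19, 29, 9, 2 are pairwise distinct — holds.
[7] x2 = 19 is in {14, 22, 24, 17, 19} — holds.
[8] x6 - x7 = 9 - 29 = -20, not -21 — does not hold.
[9] |22 - 19| = 3 — holds.
[10] x2 = 19, but 19 is required to differ — does not hold.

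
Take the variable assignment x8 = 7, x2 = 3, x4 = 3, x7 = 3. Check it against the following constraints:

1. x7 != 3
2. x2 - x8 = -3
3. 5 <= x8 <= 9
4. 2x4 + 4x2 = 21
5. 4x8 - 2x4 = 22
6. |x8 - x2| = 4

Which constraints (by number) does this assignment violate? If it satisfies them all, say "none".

Constraints 1, 2, and 4 do not hold.

1. x7 = 3, but 3 is required to differ — fails.
2. x2 - x8 = 3 - 7 = -4, not -3 — fails.
3. x8 = 7 lies in [5, 9] — holds.
4. 2x4 + 4x2 = 2(3) + 4(3) = 18, not 21 — fails.
5. 4x8 - 2x4 = 4(7) - 2(3) = 22 — holds.
6. |7 - 3| = 4 — holds.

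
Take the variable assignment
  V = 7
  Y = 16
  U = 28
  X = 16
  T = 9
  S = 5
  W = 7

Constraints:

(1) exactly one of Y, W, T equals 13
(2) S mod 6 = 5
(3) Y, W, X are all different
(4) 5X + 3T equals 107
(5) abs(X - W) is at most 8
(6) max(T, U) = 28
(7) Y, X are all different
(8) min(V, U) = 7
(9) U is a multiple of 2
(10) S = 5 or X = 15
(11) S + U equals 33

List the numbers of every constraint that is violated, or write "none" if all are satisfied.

(1) Y=16, W=7, T=9; 0 of them equal 13, not exactly one  fails
(2) 5 mod 6 = 5  holds
(3) Y = X = 16, not all different  fails
(4) 5X + 3T = 5(16) + 3(9) = 107  holds
(5) abs(16 - 7) = 9; 9 > 8, exceeds bound 8  fails
(6) max(9, 28) = 28  holds
(7) Y = X = 16, not all different  fails
(8) min(7, 28) = 7  holds
(9) 28 / 2 = 14, so 2 divides 28  holds
(10) S = 5 = 5 (first disjunct)  holds
(11) S + U = 5 + 28 = 33  holds

Violated: 1, 3, 5, 7.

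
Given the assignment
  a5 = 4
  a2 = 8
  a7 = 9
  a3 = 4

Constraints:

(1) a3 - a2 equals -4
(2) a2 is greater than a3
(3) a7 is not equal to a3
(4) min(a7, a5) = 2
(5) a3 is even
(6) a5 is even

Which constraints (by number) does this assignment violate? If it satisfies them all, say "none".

(1) a3 - a2 = 4 - 8 = -4 — holds.
(2) a2 = 8, a3 = 4; 8 > 4 — holds.
(3) a7 = 9, a3 = 4; distinct — holds.
(4) min(9, 4) = 4, not 2 — does not hold.
(5) a3 = 4 is even — holds.
(6) a5 = 4 is even — holds.

No — constraint 4 is not satisfied.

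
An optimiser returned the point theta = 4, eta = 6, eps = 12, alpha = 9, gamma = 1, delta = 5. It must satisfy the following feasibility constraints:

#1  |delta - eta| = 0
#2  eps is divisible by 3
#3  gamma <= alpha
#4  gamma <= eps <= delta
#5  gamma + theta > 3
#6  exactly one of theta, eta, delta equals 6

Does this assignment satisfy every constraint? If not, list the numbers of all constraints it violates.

The assignment fails constraints 1 and 4.

#1 |5 - 6| = 1, not 0  FAIL
#2 12 / 3 = 4, so 3 divides 12  OK
#3 gamma = 1, alpha = 9; 1 ≤ 9  OK
#4 values 1, 12, 5; eps = 12 is not <= delta = 5  FAIL
#5 gamma + theta = 1 + 4 = 5; 5 > 3  OK
#6 theta=4, eta=6, delta=5; 1 of them equals 6  OK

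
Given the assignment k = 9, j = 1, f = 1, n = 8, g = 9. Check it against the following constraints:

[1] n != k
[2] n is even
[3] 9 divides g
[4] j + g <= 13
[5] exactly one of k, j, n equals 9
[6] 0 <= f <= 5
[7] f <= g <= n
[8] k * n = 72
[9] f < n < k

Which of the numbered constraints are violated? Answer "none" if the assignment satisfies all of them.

[1] n = 8, k = 9; distinct  OK
[2] n = 8 is even  OK
[3] 9 / 9 = 1, so 9 divides 9  OK
[4] j + g = 1 + 9 = 10; 10 ≤ 13  OK
[5] k=9, j=1, n=8; 1 of them equals 9  OK
[6] f = 1 lies in [0, 5]  OK
[7] values 1, 9, 8; g = 9 is not <= n = 8  FAIL
[8] k * n = 9 * 8 = 72  OK
[9] values 1 < 8 < 9  OK

Constraint 7 does not hold.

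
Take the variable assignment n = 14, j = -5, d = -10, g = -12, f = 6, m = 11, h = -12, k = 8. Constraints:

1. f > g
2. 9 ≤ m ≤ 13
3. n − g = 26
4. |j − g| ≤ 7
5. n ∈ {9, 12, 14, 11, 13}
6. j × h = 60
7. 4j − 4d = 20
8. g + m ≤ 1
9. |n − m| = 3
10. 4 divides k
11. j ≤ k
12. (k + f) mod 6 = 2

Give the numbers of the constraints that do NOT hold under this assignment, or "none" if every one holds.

Yes — all constraints hold.

1. f = 6, g = -12; 6 > -12 — holds.
2. m = 11 lies in [9, 13] — holds.
3. n − g = 14 − (-12) = 26 — holds.
4. |-5 − (-12)| = 7; 7 ≤ 7 — holds.
5. n = 14 is in {9, 12, 14, 11, 13} — holds.
6. j × h = -5 × (-12) = 60 — holds.
7. 4j − 4d = 4(-5) − 4(-10) = 20 — holds.
8. g + m = -12 + 11 = -1; -1 ≤ 1 — holds.
9. |14 − 11| = 3 — holds.
10. 8 / 4 = 2, so 4 divides 8 — holds.
11. j = -5, k = 8; -5 ≤ 8 — holds.
12. k + f = 14; 14 mod 6 = 2 — holds.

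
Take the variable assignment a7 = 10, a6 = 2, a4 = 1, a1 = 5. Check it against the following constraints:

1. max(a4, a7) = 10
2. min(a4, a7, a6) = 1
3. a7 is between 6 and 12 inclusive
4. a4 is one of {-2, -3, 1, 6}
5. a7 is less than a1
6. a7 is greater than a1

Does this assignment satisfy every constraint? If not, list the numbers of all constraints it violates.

Constraint 5 is violated.

1. max(1, 10) = 10  ✓
2. min(1, 10, 2) = 1  ✓
3. a7 = 10 lies in [6, 12]  ✓
4. a4 = 1 is in {-2, -3, 1, 6}  ✓
5. a7 = 10, a1 = 5; 10 ≥ 5 (want <)  ✗
6. a7 = 10, a1 = 5; 10 > 5  ✓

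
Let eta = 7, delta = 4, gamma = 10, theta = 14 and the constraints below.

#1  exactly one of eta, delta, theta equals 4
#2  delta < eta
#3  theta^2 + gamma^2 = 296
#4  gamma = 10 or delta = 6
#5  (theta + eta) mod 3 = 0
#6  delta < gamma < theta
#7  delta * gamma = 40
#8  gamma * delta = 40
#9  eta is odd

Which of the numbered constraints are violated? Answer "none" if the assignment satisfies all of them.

#1 eta=7, delta=4, theta=14; 1 of them equals 4  ✔
#2 delta = 4, eta = 7; 4 < 7  ✔
#3 theta^2 + gamma^2 = 14^2 + 10^2 = 196 + 100 = 296  ✔
#4 gamma = 10 = 10 (first disjunct)  ✔
#5 theta + eta = 21; 21 mod 3 = 0  ✔
#6 values 4 < 10 < 14  ✔
#7 delta * gamma = 4 * 10 = 40  ✔
#8 gamma * delta = 10 * 4 = 40  ✔
#9 eta = 7 is odd  ✔

None — every constraint holds.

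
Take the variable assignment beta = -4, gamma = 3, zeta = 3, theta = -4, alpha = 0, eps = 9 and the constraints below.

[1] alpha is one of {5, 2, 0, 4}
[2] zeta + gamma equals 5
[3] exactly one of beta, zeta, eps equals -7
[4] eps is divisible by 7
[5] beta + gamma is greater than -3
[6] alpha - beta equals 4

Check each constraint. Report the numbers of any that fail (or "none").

Violated: 2, 3, and 4.

[1] alpha = 0 is in {5, 2, 0, 4}  ✔
[2] zeta + gamma = 3 + 3 = 6, not 5  ✘
[3] beta=-4, zeta=3, eps=9; 0 of them equal -7, not exactly one  ✘
[4] 9 = 7*1 + 2, so 7 does not divide 9  ✘
[5] beta + gamma = -4 + 3 = -1; -1 > -3  ✔
[6] alpha - beta = 0 - (-4) = 4  ✔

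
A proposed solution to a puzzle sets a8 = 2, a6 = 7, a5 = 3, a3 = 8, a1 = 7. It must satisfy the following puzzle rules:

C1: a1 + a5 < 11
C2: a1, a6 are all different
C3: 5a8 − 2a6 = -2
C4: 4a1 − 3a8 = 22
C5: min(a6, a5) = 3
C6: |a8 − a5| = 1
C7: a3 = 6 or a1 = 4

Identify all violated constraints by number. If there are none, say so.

Constraints 2, 3, and 7 do not hold.

C1: a1 + a5 = 7 + 3 = 10; 10 < 11  holds
C2: a1 = a6 = 7, not all different  fails
C3: 5a8 − 2a6 = 5(2) − 2(7) = -4, not -2  fails
C4: 4a1 − 3a8 = 4(7) − 3(2) = 22  holds
C5: min(7, 3) = 3  holds
C6: |2 − 3| = 1  holds
C7: a3 = 8 ≠ 6 and a1 = 7 ≠ 4; both disjuncts false  fails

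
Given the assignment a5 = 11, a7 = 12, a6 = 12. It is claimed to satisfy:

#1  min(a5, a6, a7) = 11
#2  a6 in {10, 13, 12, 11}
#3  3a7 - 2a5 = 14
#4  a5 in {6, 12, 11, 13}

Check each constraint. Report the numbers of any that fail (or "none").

The assignment satisfies every constraint.

#1 min(11, 12, 12) = 11  ✔
#2 a6 = 12 is in {10, 13, 12, 11}  ✔
#3 3a7 - 2a5 = 3(12) - 2(11) = 14  ✔
#4 a5 = 11 is in {6, 12, 11, 13}  ✔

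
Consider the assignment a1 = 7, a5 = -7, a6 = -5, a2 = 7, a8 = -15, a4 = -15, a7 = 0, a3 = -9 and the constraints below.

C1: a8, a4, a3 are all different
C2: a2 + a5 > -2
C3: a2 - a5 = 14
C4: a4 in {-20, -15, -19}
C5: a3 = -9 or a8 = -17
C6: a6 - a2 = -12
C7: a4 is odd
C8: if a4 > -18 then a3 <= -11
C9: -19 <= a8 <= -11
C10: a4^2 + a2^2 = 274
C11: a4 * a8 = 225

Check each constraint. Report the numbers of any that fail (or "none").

C1: a8 = a4 = -15, not all different  false
C2: a2 + a5 = 7 + (-7) = 0; 0 > -2  true
C3: a2 - a5 = 7 - (-7) = 14  true
C4: a4 = -15 is in {-20, -15, -19}  true
C5: a3 = -9 = -9 (first disjunct)  true
C6: a6 - a2 = -5 - 7 = -12  true
C7: a4 = -15 is odd  true
C8: a4 = -15 > -18, so we need a3 ≤ -11; but a3 = -9 > -11  false
C9: a8 = -15 lies in [-19, -11]  true
C10: a4^2 + a2^2 = (-15)^2 + 7^2 = 225 + 49 = 274  true
C11: a4 * a8 = -15 * (-15) = 225  true

The assignment fails constraints 1, 8.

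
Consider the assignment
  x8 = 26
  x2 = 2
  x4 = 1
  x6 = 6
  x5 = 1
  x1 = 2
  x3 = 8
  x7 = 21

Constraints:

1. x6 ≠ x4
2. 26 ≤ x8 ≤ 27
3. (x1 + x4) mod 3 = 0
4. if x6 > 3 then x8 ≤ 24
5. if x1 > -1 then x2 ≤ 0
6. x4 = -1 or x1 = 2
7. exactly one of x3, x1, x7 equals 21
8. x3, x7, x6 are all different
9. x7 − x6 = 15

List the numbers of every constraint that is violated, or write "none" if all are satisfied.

1. x6 = 6, x4 = 1; distinct — holds.
2. x8 = 26 lies in [26, 27] — holds.
3. x1 + x4 = 3; 3 mod 3 = 0 — holds.
4. x6 = 6 > 3, so we need x8 ≤ 24; but x8 = 26 > 24 — does not hold.
5. x1 = 2 > -1, so we need x2 ≤ 0; but x2 = 2 > 0 — does not hold.
6. x4 = 1 ≠ -1, but x1 = 2 = 2 (second disjunct) — holds.
7. x3=8, x1=2, x7=21; 1 of them equals 21 — holds.
8. values 8, 21, 6 are pairwise distinct — holds.
9. x7 − x6 = 21 − 6 = 15 — holds.

No — constraints 4, 5 are not satisfied.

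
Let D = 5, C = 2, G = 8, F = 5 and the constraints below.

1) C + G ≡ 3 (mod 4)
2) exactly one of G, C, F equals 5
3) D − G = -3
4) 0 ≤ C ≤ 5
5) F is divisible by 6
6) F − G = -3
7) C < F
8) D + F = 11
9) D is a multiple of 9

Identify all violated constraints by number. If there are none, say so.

1) C + G = 10; 10 mod 4 = 2, not 3 — fails.
2) G=8, C=2, F=5; 1 of them equals 5 — holds.
3) D − G = 5 − 8 = -3 — holds.
4) C = 2 lies in [0, 5] — holds.
5) 5 = 6×0 + 5, so 6 does not divide 5 — fails.
6) F − G = 5 − 8 = -3 — holds.
7) C = 2, F = 5; 2 < 5 — holds.
8) D + F = 5 + 5 = 10, not 11 — fails.
9) 5 = 9×0 + 5, so 9 does not divide 5 — fails.

Violated: 1, 5, 8, and 9.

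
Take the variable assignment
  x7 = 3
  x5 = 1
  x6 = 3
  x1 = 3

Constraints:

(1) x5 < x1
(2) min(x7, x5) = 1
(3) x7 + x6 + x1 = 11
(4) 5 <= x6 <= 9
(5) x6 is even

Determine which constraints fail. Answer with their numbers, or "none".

Constraints 3, 4, and 5 do not hold.

(1) x5 = 1, x1 = 3; 1 < 3 — satisfied.
(2) min(3, 1) = 1 — satisfied.
(3) x7 + x6 + x1 = 3 + 3 + 3 = 9, not 11 — violated.
(4) x6 = 3 is outside [5, 9] — violated.
(5) x6 = 3 is odd — violated.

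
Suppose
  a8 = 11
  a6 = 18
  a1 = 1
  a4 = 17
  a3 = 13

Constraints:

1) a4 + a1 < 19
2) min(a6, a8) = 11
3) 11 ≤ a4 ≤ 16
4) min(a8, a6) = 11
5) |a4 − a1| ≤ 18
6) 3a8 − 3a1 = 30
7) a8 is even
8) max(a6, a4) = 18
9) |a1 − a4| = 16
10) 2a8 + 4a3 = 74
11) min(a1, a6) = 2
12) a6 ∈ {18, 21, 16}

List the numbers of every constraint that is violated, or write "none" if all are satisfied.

Constraints 3, 7, and 11 do not hold.

1) a4 + a1 = 17 + 1 = 18; 18 < 19 — holds.
2) min(18, 11) = 11 — holds.
3) a4 = 17 is outside [11, 16] — fails.
4) min(11, 18) = 11 — holds.
5) |17 − 1| = 16; 16 ≤ 18 — holds.
6) 3a8 − 3a1 = 3(11) − 3(1) = 30 — holds.
7) a8 = 11 is odd — fails.
8) max(18, 17) = 18 — holds.
9) |1 − 17| = 16 — holds.
10) 2a8 + 4a3 = 2(11) + 4(13) = 74 — holds.
11) min(1, 18) = 1, not 2 — fails.
12) a6 = 18 is in {18, 21, 16} — holds.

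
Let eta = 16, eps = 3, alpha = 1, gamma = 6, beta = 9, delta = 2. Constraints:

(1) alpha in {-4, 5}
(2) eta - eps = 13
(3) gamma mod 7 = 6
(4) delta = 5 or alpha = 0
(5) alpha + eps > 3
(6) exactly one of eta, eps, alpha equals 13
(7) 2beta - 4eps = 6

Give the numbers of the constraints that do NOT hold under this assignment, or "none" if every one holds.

(1) alpha = 1 is not in {-4, 5} — violated.
(2) eta - eps = 16 - 3 = 13 — OK.
(3) 6 mod 7 = 6 — OK.
(4) delta = 2 ≠ 5 and alpha = 1 ≠ 0; both disjuncts false — violated.
(5) alpha + eps = 1 + 3 = 4; 4 > 3 — OK.
(6) eta=16, eps=3, alpha=1; 0 of them equal 13, not exactly one — violated.
(7) 2beta - 4eps = 2(9) - 4(3) = 6 — OK.

Violated: 1, 4, 6.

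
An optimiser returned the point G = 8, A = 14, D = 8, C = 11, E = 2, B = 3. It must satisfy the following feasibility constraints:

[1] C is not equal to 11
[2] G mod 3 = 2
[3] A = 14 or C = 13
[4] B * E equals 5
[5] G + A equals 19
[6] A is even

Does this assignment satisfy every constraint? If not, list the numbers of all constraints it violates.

Constraints 1, 4, and 5 are violated.

[1] C = 11, but 11 is required to differ  false
[2] 8 mod 3 = 2  true
[3] A = 14 = 14 (first disjunct)  true
[4] B * E = 3 * 2 = 6, not 5  false
[5] G + A = 8 + 14 = 22, not 19  false
[6] A = 14 is even  true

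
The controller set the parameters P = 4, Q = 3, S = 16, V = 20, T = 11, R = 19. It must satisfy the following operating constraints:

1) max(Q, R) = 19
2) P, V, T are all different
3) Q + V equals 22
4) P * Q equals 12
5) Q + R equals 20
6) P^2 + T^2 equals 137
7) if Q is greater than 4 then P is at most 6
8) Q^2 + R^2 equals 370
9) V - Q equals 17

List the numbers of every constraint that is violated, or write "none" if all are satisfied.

1) max(3, 19) = 19  yes
2) values 4, 20, 11 are pairwise distinct  yes
3) Q + V = 3 + 20 = 23, not 22  no
4) P * Q = 4 * 3 = 12  yes
5) Q + R = 3 + 19 = 22, not 20  no
6) P^2 + T^2 = 4^2 + 11^2 = 16 + 121 = 137  yes
7) Q = 3, not > 4; antecedent false, conditional vacuously true  yes
8) Q^2 + R^2 = 3^2 + 19^2 = 9 + 361 = 370  yes
9) V - Q = 20 - 3 = 17  yes

Constraints 3, 5 are violated.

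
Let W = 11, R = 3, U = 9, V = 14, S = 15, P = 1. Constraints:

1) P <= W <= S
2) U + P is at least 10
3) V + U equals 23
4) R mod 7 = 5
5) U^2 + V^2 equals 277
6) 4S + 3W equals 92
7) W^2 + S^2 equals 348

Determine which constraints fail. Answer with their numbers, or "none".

1) values 1 <= 11 <= 15  ✔
2) U + P = 9 + 1 = 10; 10 ≥ 10  ✔
3) V + U = 14 + 9 = 23  ✔
4) 3 mod 7 = 3, not 5  ✘
5) U^2 + V^2 = 9^2 + 14^2 = 81 + 196 = 277  ✔
6) 4S + 3W = 4(15) + 3(11) = 93, not 92  ✘
7) W^2 + S^2 = 11^2 + 15^2 = 121 + 225 = 346, not 348  ✘

Violated: 4, 6, 7.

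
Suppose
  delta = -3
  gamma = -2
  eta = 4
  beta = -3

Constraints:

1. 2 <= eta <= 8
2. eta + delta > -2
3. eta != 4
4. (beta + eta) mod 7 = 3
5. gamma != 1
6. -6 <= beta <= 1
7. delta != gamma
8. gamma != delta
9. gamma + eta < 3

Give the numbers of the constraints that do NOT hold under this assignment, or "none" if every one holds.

1. eta = 4 lies in [2, 8] — OK.
2. eta + delta = 4 + (-3) = 1; 1 > -2 — OK.
3. eta = 4, but 4 is required to differ — violated.
4. beta + eta = 1; 1 mod 7 = 1, not 3 — violated.
5. gamma = -2, and -2 ≠ 1 — OK.
6. beta = -3 lies in [-6, 1] — OK.
7. delta = -3, gamma = -2; distinct — OK.
8. gamma = -2, delta = -3; distinct — OK.
9. gamma + eta = -2 + 4 = 2; 2 < 3 — OK.

Constraints 3, 4 are violated.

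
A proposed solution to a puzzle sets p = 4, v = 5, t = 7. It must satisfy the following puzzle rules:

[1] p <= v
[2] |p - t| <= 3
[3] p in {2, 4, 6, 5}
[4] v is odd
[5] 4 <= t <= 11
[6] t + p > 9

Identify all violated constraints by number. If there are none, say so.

None — every constraint holds.

[1] p = 4, v = 5; 4 ≤ 5  yes
[2] |4 - 7| = 3; 3 ≤ 3  yes
[3] p = 4 is in {2, 4, 6, 5}  yes
[4] v = 5 is odd  yes
[5] t = 7 lies in [4, 11]  yes
[6] t + p = 7 + 4 = 11; 11 > 9  yes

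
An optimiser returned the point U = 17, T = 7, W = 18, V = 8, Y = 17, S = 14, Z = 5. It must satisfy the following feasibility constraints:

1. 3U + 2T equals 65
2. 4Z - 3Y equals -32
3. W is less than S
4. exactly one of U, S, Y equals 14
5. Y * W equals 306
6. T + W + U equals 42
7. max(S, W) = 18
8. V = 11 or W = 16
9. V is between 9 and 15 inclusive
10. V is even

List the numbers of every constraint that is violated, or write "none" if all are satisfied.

Constraints 2, 3, 8, 9 do not hold.

1. 3U + 2T = 3(17) + 2(7) = 65  OK
2. 4Z - 3Y = 4(5) - 3(17) = -31, not -32  FAIL
3. W = 18, S = 14; 18 ≥ 14 (want <)  FAIL
4. U=17, S=14, Y=17; 1 of them equals 14  OK
5. Y * W = 17 * 18 = 306  OK
6. T + W + U = 7 + 18 + 17 = 42  OK
7. max(14, 18) = 18  OK
8. V = 8 ≠ 11 and W = 18 ≠ 16; both disjuncts false  FAIL
9. V = 8 is outside [9, 15]  FAIL
10. V = 8 is even  OK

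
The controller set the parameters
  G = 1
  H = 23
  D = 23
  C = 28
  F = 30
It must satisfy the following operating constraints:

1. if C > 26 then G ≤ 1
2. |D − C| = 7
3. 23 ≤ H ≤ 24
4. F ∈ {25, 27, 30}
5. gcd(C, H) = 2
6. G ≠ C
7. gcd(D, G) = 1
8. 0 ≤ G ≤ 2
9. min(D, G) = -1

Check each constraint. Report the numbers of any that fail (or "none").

1. C = 28 > 26, so we need G ≤ 1; G = 1 ≤ 1  ✓
2. |23 − 28| = 5, not 7  ✗
3. H = 23 lies in [23, 24]  ✓
4. F = 30 is in {25, 27, 30}  ✓
5. gcd(28, 23) = 1, not 2  ✗
6. G = 1, C = 28; distinct  ✓
7. gcd(23, 1) = 1  ✓
8. G = 1 lies in [0, 2]  ✓
9. min(23, 1) = 1, not -1  ✗

Constraints 2, 5, and 9 are violated.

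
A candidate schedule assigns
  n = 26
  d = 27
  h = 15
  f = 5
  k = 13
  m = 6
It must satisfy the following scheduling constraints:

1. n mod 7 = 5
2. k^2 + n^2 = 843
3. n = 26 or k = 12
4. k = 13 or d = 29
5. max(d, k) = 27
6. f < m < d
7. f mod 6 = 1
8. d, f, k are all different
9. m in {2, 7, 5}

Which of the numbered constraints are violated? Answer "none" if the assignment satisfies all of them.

1. 26 mod 7 = 5  OK
2. k^2 + n^2 = 13^2 + 26^2 = 169 + 676 = 845, not 843  FAIL
3. n = 26 = 26 (first disjunct)  OK
4. k = 13 = 13 (first disjunct)  OK
5. max(27, 13) = 27  OK
6. values 5 < 6 < 27  OK
7. 5 mod 6 = 5, not 1  FAIL
8. values 27, 5, 13 are pairwise distinct  OK
9. m = 6 is not in {2, 7, 5}  FAIL

Constraints 2, 7, and 9 do not hold.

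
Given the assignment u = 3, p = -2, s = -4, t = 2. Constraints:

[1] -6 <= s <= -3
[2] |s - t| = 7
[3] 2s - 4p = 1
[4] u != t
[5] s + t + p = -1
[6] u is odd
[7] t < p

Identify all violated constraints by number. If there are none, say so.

[1] s = -4 lies in [-6, -3]  OK
[2] |-4 - 2| = 6, not 7  FAIL
[3] 2s - 4p = 2(-4) - 4(-2) = 0, not 1  FAIL
[4] u = 3, t = 2; distinct  OK
[5] s + t + p = -4 + 2 + (-2) = -4, not -1  FAIL
[6] u = 3 is odd  OK
[7] t = 2, p = -2; 2 ≥ -2 (want <)  FAIL

The assignment fails constraints 2, 3, 5, 7.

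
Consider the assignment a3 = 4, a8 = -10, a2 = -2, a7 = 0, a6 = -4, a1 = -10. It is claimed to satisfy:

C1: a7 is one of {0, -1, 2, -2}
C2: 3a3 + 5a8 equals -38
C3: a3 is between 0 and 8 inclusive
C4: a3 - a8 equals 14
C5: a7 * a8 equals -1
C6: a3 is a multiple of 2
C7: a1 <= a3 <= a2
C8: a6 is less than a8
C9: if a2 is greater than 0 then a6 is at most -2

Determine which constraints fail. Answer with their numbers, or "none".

C1: a7 = 0 is in {0, -1, 2, -2}  ✓
C2: 3a3 + 5a8 = 3(4) + 5(-10) = -38  ✓
C3: a3 = 4 lies in [0, 8]  ✓
C4: a3 - a8 = 4 - (-10) = 14  ✓
C5: a7 * a8 = 0 * (-10) = 0, not -1  ✗
C6: 4 / 2 = 2, so 2 divides 4  ✓
C7: values -10, 4, -2; a3 = 4 is not <= a2 = -2  ✗
C8: a6 = -4, a8 = -10; -4 ≥ -10 (want <)  ✗
C9: a2 = -2, not > 0; antecedent false, conditional vacuously true  ✓

Constraints 5, 7, and 8 do not hold.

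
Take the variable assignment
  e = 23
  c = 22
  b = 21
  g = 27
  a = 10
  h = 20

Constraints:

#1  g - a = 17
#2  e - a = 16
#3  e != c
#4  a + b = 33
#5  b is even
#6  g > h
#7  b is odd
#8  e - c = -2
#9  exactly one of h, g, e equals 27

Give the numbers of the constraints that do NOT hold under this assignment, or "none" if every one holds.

Constraints 2, 4, 5, and 8 do not hold.

#1 g - a = 27 - 10 = 17 — OK.
#2 e - a = 23 - 10 = 13, not 16 — violated.
#3 e = 23, c = 22; distinct — OK.
#4 a + b = 10 + 21 = 31, not 33 — violated.
#5 b = 21 is odd — violated.
#6 g = 27, h = 20; 27 > 20 — OK.
#7 b = 21 is odd — OK.
#8 e - c = 23 - 22 = 1, not -2 — violated.
#9 h=20, g=27, e=23; 1 of them equals 27 — OK.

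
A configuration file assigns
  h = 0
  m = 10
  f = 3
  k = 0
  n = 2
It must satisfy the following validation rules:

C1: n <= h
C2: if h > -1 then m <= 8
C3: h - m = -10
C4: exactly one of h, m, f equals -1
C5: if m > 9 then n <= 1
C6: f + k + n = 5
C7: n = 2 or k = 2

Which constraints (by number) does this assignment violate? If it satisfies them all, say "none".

C1: n = 2, h = 0; 2 > 0 (want ≤)  no
C2: h = 0 > -1, so we need m ≤ 8; but m = 10 > 8  no
C3: h - m = 0 - 10 = -10  yes
C4: h=0, m=10, f=3; 0 of them equal -1, not exactly one  no
C5: m = 10 > 9, so we need n ≤ 1; but n = 2 > 1  no
C6: f + k + n = 3 + 0 + 2 = 5  yes
C7: n = 2 = 2 (first disjunct)  yes

Violated: 1, 2, 4, 5.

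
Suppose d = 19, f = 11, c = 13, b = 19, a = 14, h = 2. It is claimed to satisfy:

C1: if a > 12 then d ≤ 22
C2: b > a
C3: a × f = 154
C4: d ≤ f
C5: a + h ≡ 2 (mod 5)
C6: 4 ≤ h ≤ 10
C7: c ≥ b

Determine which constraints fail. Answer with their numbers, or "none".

C1: a = 14 > 12, so we need d ≤ 22; d = 19 ≤ 22  OK
C2: b = 19, a = 14; 19 > 14  OK
C3: a × f = 14 × 11 = 154  OK
C4: d = 19, f = 11; 19 > 11 (want ≤)  FAIL
C5: a + h = 16; 16 mod 5 = 1, not 2  FAIL
C6: h = 2 is outside [4, 10]  FAIL
C7: c = 13, b = 19; 13 < 19 (want ≥)  FAIL

Constraints 4, 5, 6, and 7 are violated.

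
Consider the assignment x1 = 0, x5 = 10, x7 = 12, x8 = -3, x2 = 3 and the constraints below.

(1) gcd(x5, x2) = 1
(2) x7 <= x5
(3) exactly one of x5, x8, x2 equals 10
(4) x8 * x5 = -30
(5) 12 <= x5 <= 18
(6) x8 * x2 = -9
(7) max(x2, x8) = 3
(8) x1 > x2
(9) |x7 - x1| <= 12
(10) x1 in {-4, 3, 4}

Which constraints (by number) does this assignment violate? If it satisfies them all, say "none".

(1) gcd(10, 3) = 1  holds
(2) x7 = 12, x5 = 10; 12 > 10 (want ≤)  fails
(3) x5=10, x8=-3, x2=3; 1 of them equals 10  holds
(4) x8 * x5 = -3 * 10 = -30  holds
(5) x5 = 10 is outside [12, 18]  fails
(6) x8 * x2 = -3 * 3 = -9  holds
(7) max(3, -3) = 3  holds
(8) x1 = 0, x2 = 3; 0 ≤ 3 (want >)  fails
(9) |12 - 0| = 12; 12 ≤ 12  holds
(10) x1 = 0 is not in {-4, 3, 4}  fails

Constraints 2, 5, 8, and 10 do not hold.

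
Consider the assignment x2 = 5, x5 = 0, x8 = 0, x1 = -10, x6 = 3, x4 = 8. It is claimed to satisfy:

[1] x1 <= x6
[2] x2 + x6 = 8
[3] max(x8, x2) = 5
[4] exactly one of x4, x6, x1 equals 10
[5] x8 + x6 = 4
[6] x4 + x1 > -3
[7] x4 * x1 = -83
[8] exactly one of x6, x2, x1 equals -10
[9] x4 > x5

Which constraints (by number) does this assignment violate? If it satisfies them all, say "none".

Constraints 4, 5, 7 are violated.

[1] x1 = -10, x6 = 3; -10 ≤ 3 — holds.
[2] x2 + x6 = 5 + 3 = 8 — holds.
[3] max(0, 5) = 5 — holds.
[4] x4=8, x6=3, x1=-10; 0 of them equal 10, not exactly one — does not hold.
[5] x8 + x6 = 0 + 3 = 3, not 4 — does not hold.
[6] x4 + x1 = 8 + (-10) = -2; -2 > -3 — holds.
[7] x4 * x1 = 8 * (-10) = -80, not -83 — does not hold.
[8] x6=3, x2=5, x1=-10; 1 of them equals -10 — holds.
[9] x4 = 8, x5 = 0; 8 > 0 — holds.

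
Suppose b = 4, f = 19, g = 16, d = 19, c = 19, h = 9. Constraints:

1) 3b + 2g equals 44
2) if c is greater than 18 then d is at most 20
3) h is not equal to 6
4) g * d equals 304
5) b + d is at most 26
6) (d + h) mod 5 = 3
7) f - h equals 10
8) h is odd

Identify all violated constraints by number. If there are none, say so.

1) 3b + 2g = 3(4) + 2(16) = 44  true
2) c = 19 > 18, so we need d ≤ 20; d = 19 ≤ 20  true
3) h = 9, and 9 ≠ 6  true
4) g * d = 16 * 19 = 304  true
5) b + d = 4 + 19 = 23; 23 ≤ 26  true
6) d + h = 28; 28 mod 5 = 3  true
7) f - h = 19 - 9 = 10  true
8) h = 9 is odd  true

No violations.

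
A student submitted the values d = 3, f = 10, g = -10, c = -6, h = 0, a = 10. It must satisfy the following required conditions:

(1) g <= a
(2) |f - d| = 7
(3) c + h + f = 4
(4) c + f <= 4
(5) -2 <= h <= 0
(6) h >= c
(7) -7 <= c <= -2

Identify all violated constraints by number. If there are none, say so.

No violations.

(1) g = -10, a = 10; -10 ≤ 10  ✔
(2) |10 - 3| = 7  ✔
(3) c + h + f = -6 + 0 + 10 = 4  ✔
(4) c + f = -6 + 10 = 4; 4 ≤ 4  ✔
(5) h = 0 lies in [-2, 0]  ✔
(6) h = 0, c = -6; 0 ≥ -6  ✔
(7) c = -6 lies in [-7, -2]  ✔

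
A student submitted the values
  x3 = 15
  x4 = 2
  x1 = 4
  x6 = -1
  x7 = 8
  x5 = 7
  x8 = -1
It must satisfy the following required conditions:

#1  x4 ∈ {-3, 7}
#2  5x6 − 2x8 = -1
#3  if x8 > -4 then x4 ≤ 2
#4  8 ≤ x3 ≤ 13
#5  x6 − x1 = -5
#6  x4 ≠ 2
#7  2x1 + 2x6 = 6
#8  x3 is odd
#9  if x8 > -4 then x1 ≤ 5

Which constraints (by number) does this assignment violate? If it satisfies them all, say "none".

#1 x4 = 2 is not in {-3, 7} — does not hold.
#2 5x6 − 2x8 = 5(-1) − 2(-1) = -3, not -1 — does not hold.
#3 x8 = -1 > -4, so we need x4 ≤ 2; x4 = 2 ≤ 2 — holds.
#4 x3 = 15 is outside [8, 13] — does not hold.
#5 x6 − x1 = -1 − 4 = -5 — holds.
#6 x4 = 2, but 2 is required to differ — does not hold.
#7 2x1 + 2x6 = 2(4) + 2(-1) = 6 — holds.
#8 x3 = 15 is odd — holds.
#9 x8 = -1 > -4, so we need x1 ≤ 5; x1 = 4 ≤ 5 — holds.

Violated: 1, 2, 4, 6.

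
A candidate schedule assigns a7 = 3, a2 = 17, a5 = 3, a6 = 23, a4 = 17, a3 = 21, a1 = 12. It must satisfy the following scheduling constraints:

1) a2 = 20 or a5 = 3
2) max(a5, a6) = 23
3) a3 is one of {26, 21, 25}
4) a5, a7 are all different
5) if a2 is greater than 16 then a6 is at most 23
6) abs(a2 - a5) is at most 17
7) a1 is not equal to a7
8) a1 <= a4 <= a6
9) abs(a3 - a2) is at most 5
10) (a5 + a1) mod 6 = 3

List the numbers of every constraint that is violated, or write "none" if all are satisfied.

1) a2 = 17 ≠ 20, but a5 = 3 = 3 (second disjunct)  ✓
2) max(3, 23) = 23  ✓
3) a3 = 21 is in {26, 21, 25}  ✓
4) a5 = a7 = 3, not all different  ✗
5) a2 = 17 > 16, so we need a6 ≤ 23; a6 = 23 ≤ 23  ✓
6) abs(17 - 3) = 14; 14 ≤ 17  ✓
7) a1 = 12, a7 = 3; distinct  ✓
8) values 12 <= 17 <= 23  ✓
9) abs(21 - 17) = 4; 4 ≤ 5  ✓
10) a5 + a1 = 15; 15 mod 6 = 3  ✓

Violated: 4.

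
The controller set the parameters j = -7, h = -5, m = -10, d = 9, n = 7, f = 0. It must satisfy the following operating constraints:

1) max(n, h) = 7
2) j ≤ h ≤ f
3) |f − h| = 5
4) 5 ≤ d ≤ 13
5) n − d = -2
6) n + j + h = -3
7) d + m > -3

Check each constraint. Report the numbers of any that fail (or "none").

The assignment fails constraint 6.

1) max(7, -5) = 7  yes
2) values -7 ≤ -5 ≤ 0  yes
3) |0 − (-5)| = 5  yes
4) d = 9 lies in [5, 13]  yes
5) n − d = 7 − 9 = -2  yes
6) n + j + h = 7 + (-7) + (-5) = -5, not -3  no
7) d + m = 9 + (-10) = -1; -1 > -3  yes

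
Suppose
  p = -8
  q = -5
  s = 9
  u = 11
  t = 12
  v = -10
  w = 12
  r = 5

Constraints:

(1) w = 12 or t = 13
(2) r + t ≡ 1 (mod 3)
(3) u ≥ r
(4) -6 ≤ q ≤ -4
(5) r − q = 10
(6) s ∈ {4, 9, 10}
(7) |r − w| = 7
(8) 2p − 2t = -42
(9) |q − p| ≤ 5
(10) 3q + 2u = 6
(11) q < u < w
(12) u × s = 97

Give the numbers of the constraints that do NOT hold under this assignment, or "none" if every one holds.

(1) w = 12 = 12 (first disjunct) — satisfied.
(2) r + t = 17; 17 mod 3 = 2, not 1 — violated.
(3) u = 11, r = 5; 11 ≥ 5 — satisfied.
(4) q = -5 lies in [-6, -4] — satisfied.
(5) r − q = 5 − (-5) = 10 — satisfied.
(6) s = 9 is in {4, 9, 10} — satisfied.
(7) |5 − 12| = 7 — satisfied.
(8) 2p − 2t = 2(-8) − 2(12) = -40, not -42 — violated.
(9) |-5 − (-8)| = 3; 3 ≤ 5 — satisfied.
(10) 3q + 2u = 3(-5) + 2(11) = 7, not 6 — violated.
(11) values -5 < 11 < 12 — satisfied.
(12) u × s = 11 × 9 = 99, not 97 — violated.

Constraints 2, 8, 10, 12 do not hold.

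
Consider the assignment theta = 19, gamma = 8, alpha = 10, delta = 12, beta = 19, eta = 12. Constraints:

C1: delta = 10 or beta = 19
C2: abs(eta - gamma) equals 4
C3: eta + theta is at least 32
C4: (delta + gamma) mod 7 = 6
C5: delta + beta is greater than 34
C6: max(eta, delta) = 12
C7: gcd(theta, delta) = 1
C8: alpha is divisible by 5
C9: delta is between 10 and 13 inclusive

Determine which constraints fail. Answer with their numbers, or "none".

Constraints 3 and 5 are violated.

C1: delta = 12 ≠ 10, but beta = 19 = 19 (second disjunct) — holds.
C2: abs(12 - 8) = 4 — holds.
C3: eta + theta = 12 + 19 = 31; 31 < 32, bound 32 not met — does not hold.
C4: delta + gamma = 20; 20 mod 7 = 6 — holds.
C5: delta + beta = 12 + 19 = 31; 31 ≤ 34, bound 34 not met — does not hold.
C6: max(12, 12) = 12 — holds.
C7: gcd(19, 12) = 1 — holds.
C8: 10 / 5 = 2, so 5 divides 10 — holds.
C9: delta = 12 lies in [10, 13] — holds.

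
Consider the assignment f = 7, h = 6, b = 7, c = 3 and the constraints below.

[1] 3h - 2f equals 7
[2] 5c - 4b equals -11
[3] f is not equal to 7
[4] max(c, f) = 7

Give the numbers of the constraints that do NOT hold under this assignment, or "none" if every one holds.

[1] 3h - 2f = 3(6) - 2(7) = 4, not 7  ✘
[2] 5c - 4b = 5(3) - 4(7) = -13, not -11  ✘
[3] f = 7, but 7 is required to differ  ✘
[4] max(3, 7) = 7  ✔

Constraints 1, 2, and 3 are violated.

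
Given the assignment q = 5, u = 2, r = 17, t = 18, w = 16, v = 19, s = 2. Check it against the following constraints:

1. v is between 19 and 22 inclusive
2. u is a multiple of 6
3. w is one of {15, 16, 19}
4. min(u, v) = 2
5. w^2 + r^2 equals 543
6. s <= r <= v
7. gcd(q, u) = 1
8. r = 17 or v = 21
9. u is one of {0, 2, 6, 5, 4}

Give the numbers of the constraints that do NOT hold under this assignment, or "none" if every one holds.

1. v = 19 lies in [19, 22] — OK.
2. 2 = 6*0 + 2, so 6 does not divide 2 — violated.
3. w = 16 is in {15, 16, 19} — OK.
4. min(2, 19) = 2 — OK.
5. w^2 + r^2 = 16^2 + 17^2 = 256 + 289 = 545, not 543 — violated.
6. values 2 <= 17 <= 19 — OK.
7. gcd(5, 2) = 1 — OK.
8. r = 17 = 17 (first disjunct) — OK.
9. u = 2 is in {0, 2, 6, 5, 4} — OK.

Violated: 2, 5.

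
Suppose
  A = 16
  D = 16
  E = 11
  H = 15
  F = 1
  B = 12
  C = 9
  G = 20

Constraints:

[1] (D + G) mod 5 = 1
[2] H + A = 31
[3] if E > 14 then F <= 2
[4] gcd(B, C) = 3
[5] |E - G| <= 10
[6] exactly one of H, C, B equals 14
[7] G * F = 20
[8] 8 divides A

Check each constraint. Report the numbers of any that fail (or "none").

[1] D + G = 36; 36 mod 5 = 1 — holds.
[2] H + A = 15 + 16 = 31 — holds.
[3] E = 11, not > 14; antecedent false, conditional vacuously true — holds.
[4] gcd(12, 9) = 3 — holds.
[5] |11 - 20| = 9; 9 ≤ 10 — holds.
[6] H=15, C=9, B=12; 0 of them equal 14, not exactly one — does not hold.
[7] G * F = 20 * 1 = 20 — holds.
[8] 16 / 8 = 2, so 8 divides 16 — holds.

Violated: 6.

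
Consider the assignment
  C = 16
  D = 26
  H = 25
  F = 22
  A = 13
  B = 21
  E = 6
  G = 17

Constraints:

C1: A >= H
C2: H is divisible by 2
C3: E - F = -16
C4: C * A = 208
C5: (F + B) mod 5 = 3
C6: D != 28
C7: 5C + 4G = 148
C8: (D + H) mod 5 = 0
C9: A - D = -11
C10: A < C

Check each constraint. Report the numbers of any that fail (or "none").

Constraints 1, 2, 8, and 9 are violated.

C1: A = 13, H = 25; 13 < 25 (want ≥) — does not hold.
C2: 25 = 2*12 + 1, so 2 does not divide 25 — does not hold.
C3: E - F = 6 - 22 = -16 — holds.
C4: C * A = 16 * 13 = 208 — holds.
C5: F + B = 43; 43 mod 5 = 3 — holds.
C6: D = 26, and 26 ≠ 28 — holds.
C7: 5C + 4G = 5(16) + 4(17) = 148 — holds.
C8: D + H = 51; 51 mod 5 = 1, not 0 — does not hold.
C9: A - D = 13 - 26 = -13, not -11 — does not hold.
C10: A = 13, C = 16; 13 < 16 — holds.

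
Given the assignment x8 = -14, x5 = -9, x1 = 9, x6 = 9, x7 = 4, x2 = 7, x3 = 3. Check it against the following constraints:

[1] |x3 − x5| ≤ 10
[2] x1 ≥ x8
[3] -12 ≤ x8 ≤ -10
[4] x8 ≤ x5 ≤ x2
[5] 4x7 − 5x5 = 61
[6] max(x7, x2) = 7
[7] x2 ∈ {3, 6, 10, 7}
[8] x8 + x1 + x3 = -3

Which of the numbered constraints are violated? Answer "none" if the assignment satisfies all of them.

[1] |3 − (-9)| = 12; 12 > 10, exceeds bound 10  ✘
[2] x1 = 9, x8 = -14; 9 ≥ -14  ✔
[3] x8 = -14 is outside [-12, -10]  ✘
[4] values -14 ≤ -9 ≤ 7  ✔
[5] 4x7 − 5x5 = 4(4) − 5(-9) = 61  ✔
[6] max(4, 7) = 7  ✔
[7] x2 = 7 is in {3, 6, 10, 7}  ✔
[8] x8 + x1 + x3 = -14 + 9 + 3 = -2, not -3  ✘

Constraints 1, 3, 8 are violated.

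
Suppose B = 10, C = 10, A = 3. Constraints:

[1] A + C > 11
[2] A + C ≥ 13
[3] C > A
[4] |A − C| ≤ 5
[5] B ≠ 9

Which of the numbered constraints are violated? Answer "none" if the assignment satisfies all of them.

No — constraint 4 is not satisfied.

[1] A + C = 3 + 10 = 13; 13 > 11 — OK.
[2] A + C = 3 + 10 = 13; 13 ≥ 13 — OK.
[3] C = 10, A = 3; 10 > 3 — OK.
[4] |3 − 10| = 7; 7 > 5, exceeds bound 5 — violated.
[5] B = 10, and 10 ≠ 9 — OK.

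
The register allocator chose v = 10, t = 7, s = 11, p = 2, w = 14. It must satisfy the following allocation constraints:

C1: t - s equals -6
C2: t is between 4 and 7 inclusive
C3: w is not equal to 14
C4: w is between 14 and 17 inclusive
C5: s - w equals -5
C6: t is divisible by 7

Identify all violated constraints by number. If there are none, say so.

The assignment fails constraints 1, 3, 5.

C1: t - s = 7 - 11 = -4, not -6 — violated.
C2: t = 7 lies in [4, 7] — OK.
C3: w = 14, but 14 is required to differ — violated.
C4: w = 14 lies in [14, 17] — OK.
C5: s - w = 11 - 14 = -3, not -5 — violated.
C6: 7 / 7 = 1, so 7 divides 7 — OK.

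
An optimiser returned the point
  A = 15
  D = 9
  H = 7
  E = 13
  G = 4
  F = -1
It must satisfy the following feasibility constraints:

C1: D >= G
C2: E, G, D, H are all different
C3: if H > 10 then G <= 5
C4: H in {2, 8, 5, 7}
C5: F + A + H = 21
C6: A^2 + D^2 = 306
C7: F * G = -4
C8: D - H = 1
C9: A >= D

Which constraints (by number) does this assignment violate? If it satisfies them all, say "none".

Constraint 8 does not hold.

C1: D = 9, G = 4; 9 ≥ 4 — holds.
C2: values 13, 4, 9, 7 are pairwise distinct — holds.
C3: H = 7, not > 10; antecedent false, conditional vacuously true — holds.
C4: H = 7 is in {2, 8, 5, 7} — holds.
C5: F + A + H = -1 + 15 + 7 = 21 — holds.
C6: A^2 + D^2 = 15^2 + 9^2 = 225 + 81 = 306 — holds.
C7: F * G = -1 * 4 = -4 — holds.
C8: D - H = 9 - 7 = 2, not 1 — does not hold.
C9: A = 15, D = 9; 15 ≥ 9 — holds.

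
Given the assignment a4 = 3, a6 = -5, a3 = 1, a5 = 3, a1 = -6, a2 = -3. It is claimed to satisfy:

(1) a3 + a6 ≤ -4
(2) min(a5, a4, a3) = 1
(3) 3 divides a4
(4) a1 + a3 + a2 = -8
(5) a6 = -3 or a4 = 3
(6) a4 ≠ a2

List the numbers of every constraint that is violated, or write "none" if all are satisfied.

No violations.

(1) a3 + a6 = 1 + (-5) = -4; -4 ≤ -4  holds
(2) min(3, 3, 1) = 1  holds
(3) 3 / 3 = 1, so 3 divides 3  holds
(4) a1 + a3 + a2 = -6 + 1 + (-3) = -8  holds
(5) a6 = -5 ≠ -3, but a4 = 3 = 3 (second disjunct)  holds
(6) a4 = 3, a2 = -3; distinct  holds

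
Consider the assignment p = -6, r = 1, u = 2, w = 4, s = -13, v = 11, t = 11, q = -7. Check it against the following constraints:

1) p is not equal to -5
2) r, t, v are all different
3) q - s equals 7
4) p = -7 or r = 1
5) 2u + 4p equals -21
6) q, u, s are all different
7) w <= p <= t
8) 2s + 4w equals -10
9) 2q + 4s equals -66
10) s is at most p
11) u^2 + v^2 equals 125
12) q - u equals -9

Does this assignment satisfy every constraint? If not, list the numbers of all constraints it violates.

Constraints 2, 3, 5, and 7 are violated.

1) p = -6, and -6 ≠ -5 — holds.
2) t = v = 11, not all different — does not hold.
3) q - s = -7 - (-13) = 6, not 7 — does not hold.
4) p = -6 ≠ -7, but r = 1 = 1 (second disjunct) — holds.
5) 2u + 4p = 2(2) + 4(-6) = -20, not -21 — does not hold.
6) values -7, 2, -13 are pairwise distinct — holds.
7) values 4, -6, 11; w = 4 is not <= p = -6 — does not hold.
8) 2s + 4w = 2(-13) + 4(4) = -10 — holds.
9) 2q + 4s = 2(-7) + 4(-13) = -66 — holds.
10) s = -13, p = -6; -13 ≤ -6 — holds.
11) u^2 + v^2 = 2^2 + 11^2 = 4 + 121 = 125 — holds.
12) q - u = -7 - 2 = -9 — holds.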